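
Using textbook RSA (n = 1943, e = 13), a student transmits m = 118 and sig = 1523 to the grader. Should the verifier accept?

sig^2 ≡ 1523^2 = 2319529 ≡ 1530
sig^4 ≡ 1530^2 = 2340900 ≡ 1528
sig^8 ≡ 1528^2 = 2334784 ≡ 1241
13 = 8 + 4 + 1, so sig^13 ≡ 1241·1528·1523 ≡ 1825 (mod 1943)
The recovered value 1825 does not match the digest 118.

reject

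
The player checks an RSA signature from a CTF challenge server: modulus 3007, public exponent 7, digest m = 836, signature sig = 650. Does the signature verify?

verifies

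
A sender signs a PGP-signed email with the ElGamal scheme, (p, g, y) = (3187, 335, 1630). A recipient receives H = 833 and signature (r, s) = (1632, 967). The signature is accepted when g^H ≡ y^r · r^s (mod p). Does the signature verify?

does not verify

Left side g^H mod p:
Squares mod 3187: 335^1≡335, 335^2≡680, 335^4≡285, 335^8≡1550, 335^16≡2689, 335^32≡2605, 335^64≡902, 335^128≡919, 335^256≡6, 335^512≡36
833 = 512 + 256 + 64 + 1, so 335^833 ≡ 36·6·902·335 ≡ 2147 (mod 3187)
Right side y^r · r^s mod p:
Squares mod 3187: 1630^1≡1630, 1630^2≡2129, 1630^4≡727, 1630^8≡2674, 1630^16≡1835, 1630^32≡1753, 1630^64≡741, 1630^128≡917, 1630^256≡2708, 1630^512≡3164, 1630^1024≡529
1632 = 1024 + 512 + 64 + 32, so 1630^1632 ≡ 529·3164·741·1753 ≡ 2591 (mod 3187)
Squares mod 3187: 1632^1≡1632, 1632^2≡2279, 1632^4≡2218, 1632^8≡1983, 1632^16≡2718, 1632^32≡58, 1632^64≡177, 1632^128≡2646, 1632^256≡2664, 1632^512≡2634
967 = 512 + 256 + 128 + 64 + 4 + 2 + 1, so 1632^967 ≡ 2634·2664·2646·177·2218·2279·1632 ≡ 2366 (mod 3187)
2591·2366 = 6130306 ≡ 1705 (mod 3187)
2147 ≠ 1705, so verification fails.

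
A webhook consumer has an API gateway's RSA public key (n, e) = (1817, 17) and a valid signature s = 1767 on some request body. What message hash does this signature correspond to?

s^2 ≡ 1767^2 = 3122289 ≡ 683
s^4 ≡ 683^2 = 466489 ≡ 1337
s^8 ≡ 1337^2 = 1787569 ≡ 1458
s^16 ≡ 1458^2 = 2125764 ≡ 1691
17 = 16 + 1, so s^17 ≡ 1691·1767 ≡ 849 (mod 1817)

849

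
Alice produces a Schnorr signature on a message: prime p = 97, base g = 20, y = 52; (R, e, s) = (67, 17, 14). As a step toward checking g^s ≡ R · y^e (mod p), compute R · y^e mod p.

52^2 = 2704 ≡ 85
52^4 ≡ 85^2 = 7225 ≡ 47
52^8 ≡ 47^2 = 2209 ≡ 75
52^16 ≡ 75^2 = 5625 ≡ 96
17 = 16 + 1, so 52^17 ≡ 96·52 ≡ 45 (mod 97)
R · y^e ≡ 67·45 = 3015 ≡ 8 (mod 97)

8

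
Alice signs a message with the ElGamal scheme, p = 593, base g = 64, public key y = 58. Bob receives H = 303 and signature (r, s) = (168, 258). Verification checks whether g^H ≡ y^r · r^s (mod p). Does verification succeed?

Left side g^H mod p:
Squares mod 593: 64^1≡64, 64^2≡538, 64^4≡60, 64^8≡42, 64^16≡578, 64^32≡225, 64^64≡220, 64^128≡367, 64^256≡78
303 = 256 + 32 + 8 + 4 + 2 + 1, so 64^303 ≡ 78·225·42·60·538·64 ≡ 501 (mod 593)
Right side y^r · r^s mod p:
Squares mod 593: 58^1≡58, 58^2≡399, 58^4≡277, 58^8≡232, 58^16≡454, 58^32≡345, 58^64≡425, 58^128≡353
168 = 128 + 32 + 8, so 58^168 ≡ 353·345·232 ≡ 42 (mod 593)
Squares mod 593: 168^1≡168, 168^2≡353, 168^4≡79, 168^8≡311, 168^16≡62, 168^32≡286, 168^64≡555, 168^128≡258, 168^256≡148
258 = 256 + 2, so 168^258 ≡ 148·353 ≡ 60 (mod 593)
42·60 = 2520 ≡ 148 (mod 593)
501 ≠ 148, so verification fails.

fails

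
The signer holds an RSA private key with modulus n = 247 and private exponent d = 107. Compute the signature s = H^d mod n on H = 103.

12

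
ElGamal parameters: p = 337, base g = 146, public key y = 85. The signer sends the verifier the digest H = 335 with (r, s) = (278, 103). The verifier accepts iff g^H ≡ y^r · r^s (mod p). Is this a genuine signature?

Left side g^H mod p:
146^335 mod 337 = 307
Right side y^r · r^s mod p:
85^278 mod 337 = 189
278^103 mod 337 = 40
189·40 = 7560 ≡ 146 (mod 337)
307 ≠ 146, so verification fails.

forged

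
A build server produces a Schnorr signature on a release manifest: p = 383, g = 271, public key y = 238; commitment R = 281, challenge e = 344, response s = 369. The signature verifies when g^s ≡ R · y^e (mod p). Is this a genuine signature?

g^s mod p:
271^2 = 73441 ≡ 288
271^4 ≡ 288^2 = 82944 ≡ 216
271^8 ≡ 216^2 = 46656 ≡ 313
271^16 ≡ 313^2 = 97969 ≡ 304
271^32 ≡ 304^2 = 92416 ≡ 113
271^64 ≡ 113^2 = 12769 ≡ 130
271^128 ≡ 130^2 = 16900 ≡ 48
271^256 ≡ 48^2 = 2304 ≡ 6
369 = 256 + 64 + 32 + 16 + 1, so 271^369 ≡ 6·130·113·304·271 ≡ 35 (mod 383)
R · y^e mod p:
238^2 = 56644 ≡ 343
238^4 ≡ 343^2 = 117649 ≡ 68
238^8 ≡ 68^2 = 4624 ≡ 28
238^16 ≡ 28^2 = 784 ≡ 18
238^32 ≡ 18^2 = 324
238^64 ≡ 324^2 = 104976 ≡ 34
238^128 ≡ 34^2 = 1156 ≡ 7
238^256 ≡ 7^2 = 49
344 = 256 + 64 + 16 + 8, so 238^344 ≡ 49·34·18·28 ≡ 128 (mod 383)
281·128 = 35968 ≡ 349 (mod 383)
35 ≠ 349; the check fails.

forged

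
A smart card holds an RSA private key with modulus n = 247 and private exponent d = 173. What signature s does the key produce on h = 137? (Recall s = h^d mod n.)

206

h^2 ≡ 137^2 = 18769 ≡ 244
h^4 ≡ 244^2 = 59536 ≡ 9
h^8 ≡ 9^2 = 81
h^16 ≡ 81^2 = 6561 ≡ 139
h^32 ≡ 139^2 = 19321 ≡ 55
h^64 ≡ 55^2 = 3025 ≡ 61
h^128 ≡ 61^2 = 3721 ≡ 16
173 = 128 + 32 + 8 + 4 + 1, so h^173 ≡ 16·55·81·9·137 ≡ 206 (mod 247)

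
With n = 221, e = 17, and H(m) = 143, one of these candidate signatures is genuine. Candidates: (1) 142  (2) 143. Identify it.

2

Candidate 1: Squares mod 221: 142^1≡142, 142^2≡53, 142^4≡157, 142^8≡118, 142^16≡1; 17 = 16 + 1, so 142^17 ≡ 1·142 ≡ 142 (mod 221)
Candidate 2: Squares mod 221: 143^1≡143, 143^2≡117, 143^4≡208, 143^8≡169, 143^16≡52; 17 = 16 + 1, so 143^17 ≡ 52·143 ≡ 143 (mod 221)
  → matches H(m) = 143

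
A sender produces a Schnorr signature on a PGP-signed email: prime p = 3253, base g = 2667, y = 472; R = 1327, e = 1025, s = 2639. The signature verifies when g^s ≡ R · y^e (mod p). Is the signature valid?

g^s mod p:
Squares mod 3253: 2667^1≡2667, 2667^2≡1831, 2667^4≡1971, 2667^8≡759, 2667^16≡300, 2667^32≡2169, 2667^64≡723, 2667^128≡2249, 2667^256≡2839, 2667^512≡2240, 2667^1024≡1474, 2667^2048≡2925
2639 = 2048 + 512 + 64 + 8 + 4 + 2 + 1, so 2667^2639 ≡ 2925·2240·723·759·1971·1831·2667 ≡ 2076 (mod 3253)
R · y^e mod p:
Squares mod 3253: 472^1≡472, 472^2≡1580, 472^4≡1349, 472^8≡1374, 472^16≡1136, 472^32≡2308, 472^64≡1703, 472^128≡1786, 472^256≡1856, 472^512≡3062, 472^1024≡698
1025 = 1024 + 1, so 472^1025 ≡ 698·472 ≡ 903 (mod 3253)
1327·903 = 1198281 ≡ 1177 (mod 3253)
2076 ≠ 1177; the check fails.

invalid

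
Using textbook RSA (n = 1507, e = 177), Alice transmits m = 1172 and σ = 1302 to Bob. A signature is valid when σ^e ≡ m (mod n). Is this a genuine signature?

σ^2 ≡ 1302^2 = 1695204 ≡ 1336
σ^4 ≡ 1336^2 = 1784896 ≡ 608
σ^8 ≡ 608^2 = 369664 ≡ 449
σ^16 ≡ 449^2 = 201601 ≡ 1170
σ^32 ≡ 1170^2 = 1368900 ≡ 544
σ^64 ≡ 544^2 = 295936 ≡ 564
σ^128 ≡ 564^2 = 318096 ≡ 119
177 = 128 + 32 + 16 + 1, so σ^177 ≡ 119·544·1170·1302 ≡ 335 (mod 1507)
335 ≠ 1172, so verification fails.

forged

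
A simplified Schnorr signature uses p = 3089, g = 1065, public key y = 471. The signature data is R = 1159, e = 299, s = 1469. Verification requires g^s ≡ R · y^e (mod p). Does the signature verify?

verifies

g^s mod p:
1065^2 = 1134225 ≡ 562
1065^4 ≡ 562^2 = 315844 ≡ 766
1065^8 ≡ 766^2 = 586756 ≡ 2935
1065^16 ≡ 2935^2 = 8614225 ≡ 2093
1065^32 ≡ 2093^2 = 4380649 ≡ 447
1065^64 ≡ 447^2 = 199809 ≡ 2113
1065^128 ≡ 2113^2 = 4464769 ≡ 1164
1065^256 ≡ 1164^2 = 1354896 ≡ 1914
1065^512 ≡ 1914^2 = 3663396 ≡ 2931
1065^1024 ≡ 2931^2 = 8590761 ≡ 252
1469 = 1024 + 256 + 128 + 32 + 16 + 8 + 4 + 1, so 1065^1469 ≡ 252·1914·1164·447·2093·2935·766·1065 ≡ 928 (mod 3089)
R · y^e mod p:
471^2 = 221841 ≡ 2522
471^4 ≡ 2522^2 = 6360484 ≡ 233
471^8 ≡ 233^2 = 54289 ≡ 1776
471^16 ≡ 1776^2 = 3154176 ≡ 307
471^32 ≡ 307^2 = 94249 ≡ 1579
471^64 ≡ 1579^2 = 2493241 ≡ 418
471^128 ≡ 418^2 = 174724 ≡ 1740
471^256 ≡ 1740^2 = 3027600 ≡ 380
299 = 256 + 32 + 8 + 2 + 1, so 471^299 ≡ 380·1579·1776·2522·471 ≡ 867 (mod 3089)
1159·867 = 1004853 ≡ 928 (mod 3089)
928 ≡ 928 (mod 3089); signature holds.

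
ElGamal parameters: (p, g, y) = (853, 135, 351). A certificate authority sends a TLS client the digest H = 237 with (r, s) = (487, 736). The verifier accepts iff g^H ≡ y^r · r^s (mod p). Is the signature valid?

Left side g^H mod p:
135^2 = 18225 ≡ 312
135^4 ≡ 312^2 = 97344 ≡ 102
135^8 ≡ 102^2 = 10404 ≡ 168
135^16 ≡ 168^2 = 28224 ≡ 75
135^32 ≡ 75^2 = 5625 ≡ 507
135^64 ≡ 507^2 = 257049 ≡ 296
135^128 ≡ 296^2 = 87616 ≡ 610
237 = 128 + 64 + 32 + 8 + 4 + 1, so 135^237 ≡ 610·296·507·168·102·135 ≡ 746 (mod 853)
Right side y^r · r^s mod p:
351^2 = 123201 ≡ 369
351^4 ≡ 369^2 = 136161 ≡ 534
351^8 ≡ 534^2 = 285156 ≡ 254
351^16 ≡ 254^2 = 64516 ≡ 541
351^32 ≡ 541^2 = 292681 ≡ 102
351^64 ≡ 102^2 = 10404 ≡ 168
351^128 ≡ 168^2 = 28224 ≡ 75
351^256 ≡ 75^2 = 5625 ≡ 507
487 = 256 + 128 + 64 + 32 + 4 + 2 + 1, so 351^487 ≡ 507·75·168·102·534·369·351 ≡ 848 (mod 853)
487^2 = 237169 ≡ 35
487^4 ≡ 35^2 = 1225 ≡ 372
487^8 ≡ 372^2 = 138384 ≡ 198
487^16 ≡ 198^2 = 39204 ≡ 819
487^32 ≡ 819^2 = 670761 ≡ 303
487^64 ≡ 303^2 = 91809 ≡ 538
487^128 ≡ 538^2 = 289444 ≡ 277
487^256 ≡ 277^2 = 76729 ≡ 812
487^512 ≡ 812^2 = 659344 ≡ 828
736 = 512 + 128 + 64 + 32, so 487^736 ≡ 828·277·538·303 ≡ 192 (mod 853)
848·192 = 162816 ≡ 746 (mod 853)
746 ≡ 746 (mod 853), so the signature is genuine.

valid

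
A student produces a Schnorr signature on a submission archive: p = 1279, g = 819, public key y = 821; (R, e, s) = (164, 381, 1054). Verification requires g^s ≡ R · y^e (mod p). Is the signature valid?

g^s mod p:
819^2 = 670761 ≡ 565
819^4 ≡ 565^2 = 319225 ≡ 754
819^8 ≡ 754^2 = 568516 ≡ 640
819^16 ≡ 640^2 = 409600 ≡ 320
819^32 ≡ 320^2 = 102400 ≡ 80
819^64 ≡ 80^2 = 6400 ≡ 5
819^128 ≡ 5^2 = 25
819^256 ≡ 25^2 = 625
819^512 ≡ 625^2 = 390625 ≡ 530
819^1024 ≡ 530^2 = 280900 ≡ 799
1054 = 1024 + 16 + 8 + 4 + 2, so 819^1054 ≡ 799·320·640·754·565 ≡ 215 (mod 1279)
R · y^e mod p:
821^2 = 674041 ≡ 8
821^4 ≡ 8^2 = 64
821^8 ≡ 64^2 = 4096 ≡ 259
821^16 ≡ 259^2 = 67081 ≡ 573
821^32 ≡ 573^2 = 328329 ≡ 905
821^64 ≡ 905^2 = 819025 ≡ 465
821^128 ≡ 465^2 = 216225 ≡ 74
821^256 ≡ 74^2 = 5476 ≡ 360
381 = 256 + 64 + 32 + 16 + 8 + 4 + 1, so 821^381 ≡ 360·465·905·573·259·64·821 ≡ 568 (mod 1279)
164·568 = 93152 ≡ 1064 (mod 1279)
215 ≠ 1064; the check fails.

invalid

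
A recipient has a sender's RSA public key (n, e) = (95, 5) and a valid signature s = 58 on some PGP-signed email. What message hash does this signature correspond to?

s^2 ≡ 58^2 = 3364 ≡ 39
s^4 ≡ 39^2 = 1521 ≡ 1
5 = 4 + 1, so s^5 ≡ 1·58 ≡ 58 (mod 95)

58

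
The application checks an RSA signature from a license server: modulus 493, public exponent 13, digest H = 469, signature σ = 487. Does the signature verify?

does not verify

Squares mod 493: σ^1≡487, σ^2≡36, σ^4≡310, σ^8≡458
13 = 8 + 4 + 1, so σ^13 ≡ 458·310·487 ≡ 24 (mod 493)
24 ≠ 469, so verification fails.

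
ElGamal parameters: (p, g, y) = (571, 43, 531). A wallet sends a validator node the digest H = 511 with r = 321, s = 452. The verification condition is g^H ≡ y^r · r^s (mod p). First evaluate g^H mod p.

81

Squares mod 571: 43^1≡43, 43^2≡136, 43^4≡224, 43^8≡499, 43^16≡45, 43^32≡312, 43^64≡274, 43^128≡275, 43^256≡253
511 = 256 + 128 + 64 + 32 + 16 + 8 + 4 + 2 + 1, so 43^511 ≡ 253·275·274·312·45·499·224·136·43 ≡ 81 (mod 571)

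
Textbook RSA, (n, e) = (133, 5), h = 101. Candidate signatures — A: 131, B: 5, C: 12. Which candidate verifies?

A

Candidate A: 131^5 mod 133 = 101
  → matches h = 101
Candidate B: 5^5 mod 133 = 66
Candidate C: 12^5 mod 133 = 122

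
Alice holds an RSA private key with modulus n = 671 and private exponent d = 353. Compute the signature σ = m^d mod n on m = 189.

96

m^2 ≡ 189^2 = 35721 ≡ 158
m^4 ≡ 158^2 = 24964 ≡ 137
m^8 ≡ 137^2 = 18769 ≡ 652
m^16 ≡ 652^2 = 425104 ≡ 361
m^32 ≡ 361^2 = 130321 ≡ 147
m^64 ≡ 147^2 = 21609 ≡ 137
m^128 ≡ 137^2 = 18769 ≡ 652
m^256 ≡ 652^2 = 425104 ≡ 361
353 = 256 + 64 + 32 + 1, so m^353 ≡ 361·137·147·189 ≡ 96 (mod 671)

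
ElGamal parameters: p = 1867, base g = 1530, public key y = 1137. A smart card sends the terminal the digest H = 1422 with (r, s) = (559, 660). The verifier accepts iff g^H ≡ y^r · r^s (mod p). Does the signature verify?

Left side g^H mod p:
1530^2 = 2340900 ≡ 1549
1530^4 ≡ 1549^2 = 2399401 ≡ 306
1530^8 ≡ 306^2 = 93636 ≡ 286
1530^16 ≡ 286^2 = 81796 ≡ 1515
1530^32 ≡ 1515^2 = 2295225 ≡ 682
1530^64 ≡ 682^2 = 465124 ≡ 241
1530^128 ≡ 241^2 = 58081 ≡ 204
1530^256 ≡ 204^2 = 41616 ≡ 542
1530^512 ≡ 542^2 = 293764 ≡ 645
1530^1024 ≡ 645^2 = 416025 ≡ 1551
1422 = 1024 + 256 + 128 + 8 + 4 + 2, so 1530^1422 ≡ 1551·542·204·286·306·1549 ≡ 453 (mod 1867)
Right side y^r · r^s mod p:
1137^2 = 1292769 ≡ 805
1137^4 ≡ 805^2 = 648025 ≡ 176
1137^8 ≡ 176^2 = 30976 ≡ 1104
1137^16 ≡ 1104^2 = 1218816 ≡ 1532
1137^32 ≡ 1532^2 = 2347024 ≡ 205
1137^64 ≡ 205^2 = 42025 ≡ 951
1137^128 ≡ 951^2 = 904401 ≡ 773
1137^256 ≡ 773^2 = 597529 ≡ 89
1137^512 ≡ 89^2 = 7921 ≡ 453
559 = 512 + 32 + 8 + 4 + 2 + 1, so 1137^559 ≡ 453·205·1104·176·805·1137 ≡ 225 (mod 1867)
559^2 = 312481 ≡ 692
559^4 ≡ 692^2 = 478864 ≡ 912
559^8 ≡ 912^2 = 831744 ≡ 929
559^16 ≡ 929^2 = 863041 ≡ 487
559^32 ≡ 487^2 = 237169 ≡ 60
559^64 ≡ 60^2 = 3600 ≡ 1733
559^128 ≡ 1733^2 = 3003289 ≡ 1153
559^256 ≡ 1153^2 = 1329409 ≡ 105
559^512 ≡ 105^2 = 11025 ≡ 1690
660 = 512 + 128 + 16 + 4, so 559^660 ≡ 1690·1153·487·912 ≡ 1002 (mod 1867)
225·1002 = 225450 ≡ 1410 (mod 1867)
453 ≠ 1410, so verification fails.

does not verify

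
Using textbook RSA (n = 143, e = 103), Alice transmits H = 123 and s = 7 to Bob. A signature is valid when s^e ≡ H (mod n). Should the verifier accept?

s^2 ≡ 7^2 = 49
s^4 ≡ 49^2 = 2401 ≡ 113
s^8 ≡ 113^2 = 12769 ≡ 42
s^16 ≡ 42^2 = 1764 ≡ 48
s^32 ≡ 48^2 = 2304 ≡ 16
s^64 ≡ 16^2 = 256 ≡ 113
103 = 64 + 32 + 4 + 2 + 1, so s^103 ≡ 113·16·113·49·7 ≡ 123 (mod 143)
Since 123 equals the digest 123, verification succeeds.

accept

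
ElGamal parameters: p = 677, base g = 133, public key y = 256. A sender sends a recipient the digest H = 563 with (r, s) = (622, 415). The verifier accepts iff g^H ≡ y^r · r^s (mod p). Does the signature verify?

verifies

Left side g^H mod p:
Squares mod 677: 133^1≡133, 133^2≡87, 133^4≡122, 133^8≡667, 133^16≡100, 133^32≡522, 133^64≡330, 133^128≡580, 133^256≡608, 133^512≡22
563 = 512 + 32 + 16 + 2 + 1, so 133^563 ≡ 22·522·100·87·133 ≡ 33 (mod 677)
Right side y^r · r^s mod p:
Squares mod 677: 256^1≡256, 256^2≡544, 256^4≡87, 256^8≡122, 256^16≡667, 256^32≡100, 256^64≡522, 256^128≡330, 256^256≡580, 256^512≡608
622 = 512 + 64 + 32 + 8 + 4 + 2, so 256^622 ≡ 608·522·100·122·87·544 ≡ 441 (mod 677)
Squares mod 677: 622^1≡622, 622^2≡317, 622^4≡293, 622^8≡547, 622^16≡652, 622^32≡625, 622^64≡673, 622^128≡16, 622^256≡256
415 = 256 + 128 + 16 + 8 + 4 + 2 + 1, so 622^415 ≡ 256·16·652·547·293·317·622 ≡ 106 (mod 677)
441·106 = 46746 ≡ 33 (mod 677)
33 ≡ 33 (mod 677), so the signature is genuine.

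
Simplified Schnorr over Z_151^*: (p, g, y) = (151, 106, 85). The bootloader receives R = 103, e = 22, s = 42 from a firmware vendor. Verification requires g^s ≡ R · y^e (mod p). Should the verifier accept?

reject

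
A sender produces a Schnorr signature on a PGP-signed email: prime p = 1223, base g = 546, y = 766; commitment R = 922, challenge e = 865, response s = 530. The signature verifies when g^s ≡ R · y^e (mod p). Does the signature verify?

does not verify

g^s mod p:
546^2 = 298116 ≡ 927
546^4 ≡ 927^2 = 859329 ≡ 783
546^8 ≡ 783^2 = 613089 ≡ 366
546^16 ≡ 366^2 = 133956 ≡ 649
546^32 ≡ 649^2 = 421201 ≡ 489
546^64 ≡ 489^2 = 239121 ≡ 636
546^128 ≡ 636^2 = 404496 ≡ 906
546^256 ≡ 906^2 = 820836 ≡ 203
546^512 ≡ 203^2 = 41209 ≡ 850
530 = 512 + 16 + 2, so 546^530 ≡ 850·649·927 ≡ 445 (mod 1223)
R · y^e mod p:
766^2 = 586756 ≡ 939
766^4 ≡ 939^2 = 881721 ≡ 1161
766^8 ≡ 1161^2 = 1347921 ≡ 175
766^16 ≡ 175^2 = 30625 ≡ 50
766^32 ≡ 50^2 = 2500 ≡ 54
766^64 ≡ 54^2 = 2916 ≡ 470
766^128 ≡ 470^2 = 220900 ≡ 760
766^256 ≡ 760^2 = 577600 ≡ 344
766^512 ≡ 344^2 = 118336 ≡ 928
865 = 512 + 256 + 64 + 32 + 1, so 766^865 ≡ 928·344·470·54·766 ≡ 550 (mod 1223)
922·550 = 507100 ≡ 778 (mod 1223)
445 ≠ 778; the check fails.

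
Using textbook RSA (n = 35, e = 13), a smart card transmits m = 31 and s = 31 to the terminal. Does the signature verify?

verifies

Squares mod 35: s^1≡31, s^2≡16, s^4≡11, s^8≡16
13 = 8 + 4 + 1, so s^13 ≡ 16·11·31 ≡ 31 (mod 35)
31 = m, so the signature checks out.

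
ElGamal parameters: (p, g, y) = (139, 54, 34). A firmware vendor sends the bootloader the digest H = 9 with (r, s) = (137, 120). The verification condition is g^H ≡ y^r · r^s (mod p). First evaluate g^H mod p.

65

54^9 mod 139 = 65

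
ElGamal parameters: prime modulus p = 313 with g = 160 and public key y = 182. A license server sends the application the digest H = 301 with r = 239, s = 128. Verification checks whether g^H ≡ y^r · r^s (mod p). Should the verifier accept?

Left side g^H mod p:
Squares mod 313: 160^1≡160, 160^2≡247, 160^4≡287, 160^8≡50, 160^16≡309, 160^32≡16, 160^64≡256, 160^128≡119, 160^256≡76
301 = 256 + 32 + 8 + 4 + 1, so 160^301 ≡ 76·16·50·287·160 ≡ 101 (mod 313)
Right side y^r · r^s mod p:
Squares mod 313: 182^1≡182, 182^2≡259, 182^4≡99, 182^8≡98, 182^16≡214, 182^32≡98, 182^64≡214, 182^128≡98
239 = 128 + 64 + 32 + 8 + 4 + 2 + 1, so 182^239 ≡ 98·214·98·98·99·259·182 ≡ 43 (mod 313)
Squares mod 313: 239^1≡239, 239^2≡155, 239^4≡237, 239^8≡142, 239^16≡132, 239^32≡209, 239^64≡174, 239^128≡228
239^128 ≡ 228 (mod 313)
43·228 = 9804 ≡ 101 (mod 313)
101 ≡ 101 (mod 313), so the signature is genuine.

accept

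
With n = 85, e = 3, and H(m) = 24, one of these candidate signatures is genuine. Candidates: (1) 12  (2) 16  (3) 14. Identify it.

3

Candidate 1: Squares mod 85: 12^1≡12, 12^2≡59; 3 = 2 + 1, so 12^3 ≡ 59·12 ≡ 28 (mod 85)
Candidate 2: Squares mod 85: 16^1≡16, 16^2≡1; 3 = 2 + 1, so 16^3 ≡ 1·16 ≡ 16 (mod 85)
Candidate 3: Squares mod 85: 14^1≡14, 14^2≡26; 3 = 2 + 1, so 14^3 ≡ 26·14 ≡ 24 (mod 85)
  → matches H(m) = 24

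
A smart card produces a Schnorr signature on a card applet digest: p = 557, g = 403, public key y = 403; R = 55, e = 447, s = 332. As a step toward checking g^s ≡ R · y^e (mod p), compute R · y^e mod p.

403^447 mod 557 = 121
R · y^e ≡ 55·121 = 6655 ≡ 528 (mod 557)

528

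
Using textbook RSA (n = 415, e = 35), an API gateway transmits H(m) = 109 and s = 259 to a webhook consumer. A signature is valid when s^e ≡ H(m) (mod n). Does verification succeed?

passes

s^2 ≡ 259^2 = 67081 ≡ 266
s^4 ≡ 266^2 = 70756 ≡ 206
s^8 ≡ 206^2 = 42436 ≡ 106
s^16 ≡ 106^2 = 11236 ≡ 31
s^32 ≡ 31^2 = 961 ≡ 131
35 = 32 + 2 + 1, so s^35 ≡ 131·266·259 ≡ 109 (mod 415)
s^35 mod 415 = 109 matches H(m).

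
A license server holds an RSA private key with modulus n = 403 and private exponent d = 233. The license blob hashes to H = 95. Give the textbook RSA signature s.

101

H^233 mod 403 = 101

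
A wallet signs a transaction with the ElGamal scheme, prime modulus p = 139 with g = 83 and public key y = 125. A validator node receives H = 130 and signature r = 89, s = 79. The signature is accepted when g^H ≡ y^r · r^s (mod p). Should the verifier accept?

Left side g^H mod p:
83^2 = 6889 ≡ 78
83^4 ≡ 78^2 = 6084 ≡ 107
83^8 ≡ 107^2 = 11449 ≡ 51
83^16 ≡ 51^2 = 2601 ≡ 99
83^32 ≡ 99^2 = 9801 ≡ 71
83^64 ≡ 71^2 = 5041 ≡ 37
83^128 ≡ 37^2 = 1369 ≡ 118
130 = 128 + 2, so 83^130 ≡ 118·78 ≡ 30 (mod 139)
Right side y^r · r^s mod p:
125^2 = 15625 ≡ 57
125^4 ≡ 57^2 = 3249 ≡ 52
125^8 ≡ 52^2 = 2704 ≡ 63
125^16 ≡ 63^2 = 3969 ≡ 77
125^32 ≡ 77^2 = 5929 ≡ 91
125^64 ≡ 91^2 = 8281 ≡ 80
89 = 64 + 16 + 8 + 1, so 125^89 ≡ 80·77·63·125 ≡ 112 (mod 139)
89^2 = 7921 ≡ 137
89^4 ≡ 137^2 = 18769 ≡ 4
89^8 ≡ 4^2 = 16
89^16 ≡ 16^2 = 256 ≡ 117
89^32 ≡ 117^2 = 13689 ≡ 67
89^64 ≡ 67^2 = 4489 ≡ 41
79 = 64 + 8 + 4 + 2 + 1, so 89^79 ≡ 41·16·4·137·89 ≡ 107 (mod 139)
112·107 = 11984 ≡ 30 (mod 139)
30 ≡ 30 (mod 139), so the signature is genuine.

accept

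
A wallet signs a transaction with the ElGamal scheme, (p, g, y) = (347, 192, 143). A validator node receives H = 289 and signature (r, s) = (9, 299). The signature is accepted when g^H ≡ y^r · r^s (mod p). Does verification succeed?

Left side g^H mod p:
Squares mod 347: 192^1≡192, 192^2≡82, 192^4≡131, 192^8≡158, 192^16≡327, 192^32≡53, 192^64≡33, 192^128≡48, 192^256≡222
289 = 256 + 32 + 1, so 192^289 ≡ 222·53·192 ≡ 102 (mod 347)
Right side y^r · r^s mod p:
Squares mod 347: 143^1≡143, 143^2≡323, 143^4≡229, 143^8≡44
9 = 8 + 1, so 143^9 ≡ 44·143 ≡ 46 (mod 347)
Squares mod 347: 9^1≡9, 9^2≡81, 9^4≡315, 9^8≡330, 9^16≡289, 9^32≡241, 9^64≡132, 9^128≡74, 9^256≡271
299 = 256 + 32 + 8 + 2 + 1, so 9^299 ≡ 271·241·330·81·9 ≡ 138 (mod 347)
46·138 = 6348 ≡ 102 (mod 347)
102 ≡ 102 (mod 347), so the signature is genuine.

passes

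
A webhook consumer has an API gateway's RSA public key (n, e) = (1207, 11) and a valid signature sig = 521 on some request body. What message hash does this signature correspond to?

sig^2 ≡ 521^2 = 271441 ≡ 1073
sig^4 ≡ 1073^2 = 1151329 ≡ 1058
sig^8 ≡ 1058^2 = 1119364 ≡ 475
11 = 8 + 2 + 1, so sig^11 ≡ 475·1073·521 ≡ 675 (mod 1207)

675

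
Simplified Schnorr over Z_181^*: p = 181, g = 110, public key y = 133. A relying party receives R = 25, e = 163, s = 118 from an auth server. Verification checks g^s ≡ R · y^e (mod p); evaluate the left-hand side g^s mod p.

110^2 = 12100 ≡ 154
110^4 ≡ 154^2 = 23716 ≡ 5
110^8 ≡ 5^2 = 25
110^16 ≡ 25^2 = 625 ≡ 82
110^32 ≡ 82^2 = 6724 ≡ 27
110^64 ≡ 27^2 = 729 ≡ 5
118 = 64 + 32 + 16 + 4 + 2, so 110^118 ≡ 5·27·82·5·154 ≡ 67 (mod 181)

67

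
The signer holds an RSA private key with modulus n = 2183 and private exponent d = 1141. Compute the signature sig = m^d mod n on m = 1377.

230

Squares mod 2183: m^1≡1377, m^2≡1285, m^4≡877, m^8≡713, m^16≡1913, m^32≡861, m^64≡1284, m^128≡491, m^256≡951, m^512≡639, m^1024≡100
1141 = 1024 + 64 + 32 + 16 + 4 + 1, so m^1141 ≡ 100·1284·861·1913·877·1377 ≡ 230 (mod 2183)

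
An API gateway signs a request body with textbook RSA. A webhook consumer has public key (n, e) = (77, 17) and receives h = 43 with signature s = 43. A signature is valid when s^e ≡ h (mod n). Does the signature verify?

s^2 ≡ 43^2 = 1849 ≡ 1
s^4 ≡ 1^2 = 1
s^8 ≡ 1^2 = 1
s^16 ≡ 1^2 = 1
17 = 16 + 1, so s^17 ≡ 1·43 ≡ 43 (mod 77)
43 = h, so the signature checks out.

verifies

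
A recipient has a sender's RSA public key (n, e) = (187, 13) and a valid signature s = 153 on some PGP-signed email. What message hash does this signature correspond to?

s^2 ≡ 153^2 = 23409 ≡ 34
s^4 ≡ 34^2 = 1156 ≡ 34
s^8 ≡ 34^2 = 1156 ≡ 34
13 = 8 + 4 + 1, so s^13 ≡ 34·34·153 ≡ 153 (mod 187)

153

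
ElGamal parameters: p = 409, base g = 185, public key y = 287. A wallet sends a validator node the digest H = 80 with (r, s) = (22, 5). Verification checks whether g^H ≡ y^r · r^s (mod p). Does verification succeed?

fails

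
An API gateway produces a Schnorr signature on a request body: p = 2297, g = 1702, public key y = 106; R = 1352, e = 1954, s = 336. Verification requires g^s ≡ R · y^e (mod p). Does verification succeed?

passes

g^s mod p:
Squares mod 2297: 1702^1≡1702, 1702^2≡287, 1702^4≡1974, 1702^8≡964, 1702^16≡1308, 1702^32≡1896, 1702^64≡11, 1702^128≡121, 1702^256≡859
336 = 256 + 64 + 16, so 1702^336 ≡ 859·11·1308 ≡ 1432 (mod 2297)
R · y^e mod p:
Squares mod 2297: 106^1≡106, 106^2≡2048, 106^4≡2279, 106^8≡324, 106^16≡1611, 106^32≡2008, 106^64≡829, 106^128≡438, 106^256≡1193, 106^512≡1406, 106^1024≡1416
1954 = 1024 + 512 + 256 + 128 + 32 + 2, so 106^1954 ≡ 1416·1406·1193·438·2008·2048 ≡ 2067 (mod 2297)
1352·2067 = 2794584 ≡ 1432 (mod 2297)
1432 ≡ 1432 (mod 2297); signature holds.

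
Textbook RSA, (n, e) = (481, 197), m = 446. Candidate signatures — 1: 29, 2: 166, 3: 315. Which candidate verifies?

2

Candidate 1: Squares mod 481: 29^1≡29, 29^2≡360, 29^4≡211, 29^8≡269, 29^16≡211, 29^32≡269, 29^64≡211, 29^128≡269; 197 = 128 + 64 + 4 + 1, so 29^197 ≡ 269·211·211·29 ≡ 347 (mod 481)
Candidate 2: Squares mod 481: 166^1≡166, 166^2≡139, 166^4≡81, 166^8≡308, 166^16≡107, 166^32≡386, 166^64≡367, 166^128≡9; 197 = 128 + 64 + 4 + 1, so 166^197 ≡ 9·367·81·166 ≡ 446 (mod 481)
  → matches m = 446
Candidate 3: Squares mod 481: 315^1≡315, 315^2≡139, 315^4≡81, 315^8≡308, 315^16≡107, 315^32≡386, 315^64≡367, 315^128≡9; 197 = 128 + 64 + 4 + 1, so 315^197 ≡ 9·367·81·315 ≡ 35 (mod 481)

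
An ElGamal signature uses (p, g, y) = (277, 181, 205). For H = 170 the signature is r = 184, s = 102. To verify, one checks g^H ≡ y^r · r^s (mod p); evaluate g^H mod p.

206

Squares mod 277: 181^1≡181, 181^2≡75, 181^4≡85, 181^8≡23, 181^16≡252, 181^32≡71, 181^64≡55, 181^128≡255
170 = 128 + 32 + 8 + 2, so 181^170 ≡ 255·71·23·75 ≡ 206 (mod 277)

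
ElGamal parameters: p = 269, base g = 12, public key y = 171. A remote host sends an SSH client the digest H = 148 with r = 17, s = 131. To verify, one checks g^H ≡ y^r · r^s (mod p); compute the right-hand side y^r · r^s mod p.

Squares mod 269: 171^1≡171, 171^2≡189, 171^4≡213, 171^8≡177, 171^16≡125
17 = 16 + 1, so 171^17 ≡ 125·171 ≡ 124 (mod 269)
Squares mod 269: 17^1≡17, 17^2≡20, 17^4≡131, 17^8≡214, 17^16≡66, 17^32≡52, 17^64≡14, 17^128≡196
131 = 128 + 2 + 1, so 17^131 ≡ 196·20·17 ≡ 197 (mod 269)
y^r · r^s ≡ 124·197 = 24428 ≡ 218 (mod 269)

218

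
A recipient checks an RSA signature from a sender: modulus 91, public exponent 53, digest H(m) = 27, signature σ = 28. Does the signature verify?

σ^2 ≡ 28^2 = 784 ≡ 56
σ^4 ≡ 56^2 = 3136 ≡ 42
σ^8 ≡ 42^2 = 1764 ≡ 35
σ^16 ≡ 35^2 = 1225 ≡ 42
σ^32 ≡ 42^2 = 1764 ≡ 35
53 = 32 + 16 + 4 + 1, so σ^53 ≡ 35·42·42·28 ≡ 84 (mod 91)
σ^53 mod 91 = 84, but H(m) = 27.

does not verify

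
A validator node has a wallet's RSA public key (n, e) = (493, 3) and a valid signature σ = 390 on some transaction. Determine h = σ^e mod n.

σ^2 ≡ 390^2 = 152100 ≡ 256
3 = 2 + 1, so σ^3 ≡ 256·390 ≡ 254 (mod 493)

254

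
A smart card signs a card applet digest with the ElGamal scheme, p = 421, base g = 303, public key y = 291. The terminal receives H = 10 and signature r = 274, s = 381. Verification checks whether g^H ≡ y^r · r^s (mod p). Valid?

no

Left side g^H mod p:
303^2 = 91809 ≡ 31
303^4 ≡ 31^2 = 961 ≡ 119
303^8 ≡ 119^2 = 14161 ≡ 268
10 = 8 + 2, so 303^10 ≡ 268·31 ≡ 309 (mod 421)
Right side y^r · r^s mod p:
291^2 = 84681 ≡ 60
291^4 ≡ 60^2 = 3600 ≡ 232
291^8 ≡ 232^2 = 53824 ≡ 357
291^16 ≡ 357^2 = 127449 ≡ 307
291^32 ≡ 307^2 = 94249 ≡ 366
291^64 ≡ 366^2 = 133956 ≡ 78
291^128 ≡ 78^2 = 6084 ≡ 190
291^256 ≡ 190^2 = 36100 ≡ 315
274 = 256 + 16 + 2, so 291^274 ≡ 315·307·60 ≡ 78 (mod 421)
274^2 = 75076 ≡ 138
274^4 ≡ 138^2 = 19044 ≡ 99
274^8 ≡ 99^2 = 9801 ≡ 118
274^16 ≡ 118^2 = 13924 ≡ 31
274^32 ≡ 31^2 = 961 ≡ 119
274^64 ≡ 119^2 = 14161 ≡ 268
274^128 ≡ 268^2 = 71824 ≡ 254
274^256 ≡ 254^2 = 64516 ≡ 103
381 = 256 + 64 + 32 + 16 + 8 + 4 + 1, so 274^381 ≡ 103·268·119·31·118·99·274 ≡ 64 (mod 421)
78·64 = 4992 ≡ 361 (mod 421)
309 ≠ 361, so verification fails.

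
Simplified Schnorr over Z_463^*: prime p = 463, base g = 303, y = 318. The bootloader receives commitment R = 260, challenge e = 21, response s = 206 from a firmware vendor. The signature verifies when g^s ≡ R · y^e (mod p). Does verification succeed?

g^s mod p:
303^2 = 91809 ≡ 135
303^4 ≡ 135^2 = 18225 ≡ 168
303^8 ≡ 168^2 = 28224 ≡ 444
303^16 ≡ 444^2 = 197136 ≡ 361
303^32 ≡ 361^2 = 130321 ≡ 218
303^64 ≡ 218^2 = 47524 ≡ 298
303^128 ≡ 298^2 = 88804 ≡ 371
206 = 128 + 64 + 8 + 4 + 2, so 303^206 ≡ 371·298·444·168·135 ≡ 260 (mod 463)
R · y^e mod p:
318^2 = 101124 ≡ 190
318^4 ≡ 190^2 = 36100 ≡ 449
318^8 ≡ 449^2 = 201601 ≡ 196
318^16 ≡ 196^2 = 38416 ≡ 450
21 = 16 + 4 + 1, so 318^21 ≡ 450·449·318 ≡ 1 (mod 463)
260·1 = 260 ≡ 260 (mod 463)
260 ≡ 260 (mod 463); signature holds.

passes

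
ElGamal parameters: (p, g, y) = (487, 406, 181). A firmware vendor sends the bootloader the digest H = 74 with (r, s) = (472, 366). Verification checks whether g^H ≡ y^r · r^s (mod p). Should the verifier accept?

Left side g^H mod p:
Squares mod 487: 406^1≡406, 406^2≡230, 406^4≡304, 406^8≡373, 406^16≡334, 406^32≡33, 406^64≡115
74 = 64 + 8 + 2, so 406^74 ≡ 115·373·230 ≡ 204 (mod 487)
Right side y^r · r^s mod p:
Squares mod 487: 181^1≡181, 181^2≡132, 181^4≡379, 181^8≡463, 181^16≡89, 181^32≡129, 181^64≡83, 181^128≡71, 181^256≡171
472 = 256 + 128 + 64 + 16 + 8, so 181^472 ≡ 171·71·83·89·463 ≡ 193 (mod 487)
Squares mod 487: 472^1≡472, 472^2≡225, 472^4≡464, 472^8≡42, 472^16≡303, 472^32≡253, 472^64≡212, 472^128≡140, 472^256≡120
366 = 256 + 64 + 32 + 8 + 4 + 2, so 472^366 ≡ 120·212·253·42·464·225 ≡ 49 (mod 487)
193·49 = 9457 ≡ 204 (mod 487)
204 ≡ 204 (mod 487), so the signature is genuine.

accept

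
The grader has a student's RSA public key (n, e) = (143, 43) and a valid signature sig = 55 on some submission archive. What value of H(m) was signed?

sig^2 ≡ 55^2 = 3025 ≡ 22
sig^4 ≡ 22^2 = 484 ≡ 55
sig^8 ≡ 55^2 = 3025 ≡ 22
sig^16 ≡ 22^2 = 484 ≡ 55
sig^32 ≡ 55^2 = 3025 ≡ 22
43 = 32 + 8 + 2 + 1, so sig^43 ≡ 22·22·22·55 ≡ 55 (mod 143)

55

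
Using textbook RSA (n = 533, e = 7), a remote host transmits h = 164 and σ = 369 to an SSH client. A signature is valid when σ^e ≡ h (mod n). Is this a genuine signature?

σ^7 mod 533 = 164
164 = h, so the signature checks out.

genuine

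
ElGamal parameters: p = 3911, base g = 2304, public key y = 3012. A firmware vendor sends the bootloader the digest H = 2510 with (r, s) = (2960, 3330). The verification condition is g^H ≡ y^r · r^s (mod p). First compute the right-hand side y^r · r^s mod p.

2526

3012^2 = 9072144 ≡ 2535
3012^4 ≡ 2535^2 = 6426225 ≡ 452
3012^8 ≡ 452^2 = 204304 ≡ 932
3012^16 ≡ 932^2 = 868624 ≡ 382
3012^32 ≡ 382^2 = 145924 ≡ 1217
3012^64 ≡ 1217^2 = 1481089 ≡ 2731
3012^128 ≡ 2731^2 = 7458361 ≡ 84
3012^256 ≡ 84^2 = 7056 ≡ 3145
3012^512 ≡ 3145^2 = 9891025 ≡ 106
3012^1024 ≡ 106^2 = 11236 ≡ 3414
3012^2048 ≡ 3414^2 = 11655396 ≡ 616
2960 = 2048 + 512 + 256 + 128 + 16, so 3012^2960 ≡ 616·106·3145·84·382 ≡ 1357 (mod 3911)
2960^2 = 8761600 ≡ 960
2960^4 ≡ 960^2 = 921600 ≡ 2515
2960^8 ≡ 2515^2 = 6325225 ≡ 1138
2960^16 ≡ 1138^2 = 1295044 ≡ 503
2960^32 ≡ 503^2 = 253009 ≡ 2705
2960^64 ≡ 2705^2 = 7317025 ≡ 3455
2960^128 ≡ 3455^2 = 11937025 ≡ 653
2960^256 ≡ 653^2 = 426409 ≡ 110
2960^512 ≡ 110^2 = 12100 ≡ 367
2960^1024 ≡ 367^2 = 134689 ≡ 1715
2960^2048 ≡ 1715^2 = 2941225 ≡ 153
3330 = 2048 + 1024 + 256 + 2, so 2960^3330 ≡ 153·1715·110·960 ≡ 1074 (mod 3911)
y^r · r^s ≡ 1357·1074 = 1457418 ≡ 2526 (mod 3911)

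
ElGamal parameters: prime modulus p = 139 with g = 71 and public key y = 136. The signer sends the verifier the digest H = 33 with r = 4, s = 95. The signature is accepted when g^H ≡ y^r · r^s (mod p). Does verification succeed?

passes

Left side g^H mod p:
71^33 mod 139 = 44
Right side y^r · r^s mod p:
136^4 mod 139 = 81
4^95 mod 139 = 28
81·28 = 2268 ≡ 44 (mod 139)
44 ≡ 44 (mod 139), so the signature is genuine.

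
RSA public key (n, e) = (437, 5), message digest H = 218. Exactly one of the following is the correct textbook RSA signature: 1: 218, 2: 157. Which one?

2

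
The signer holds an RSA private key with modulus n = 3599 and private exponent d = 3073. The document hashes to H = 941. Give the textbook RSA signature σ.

3284

H^2 ≡ 941^2 = 885481 ≡ 127
H^4 ≡ 127^2 = 16129 ≡ 1733
H^8 ≡ 1733^2 = 3003289 ≡ 1723
H^16 ≡ 1723^2 = 2968729 ≡ 3153
H^32 ≡ 3153^2 = 9941409 ≡ 971
H^64 ≡ 971^2 = 942841 ≡ 3502
H^128 ≡ 3502^2 = 12264004 ≡ 2211
H^256 ≡ 2211^2 = 4888521 ≡ 1079
H^512 ≡ 1079^2 = 1164241 ≡ 1764
H^1024 ≡ 1764^2 = 3111696 ≡ 2160
H^2048 ≡ 2160^2 = 4665600 ≡ 1296
3073 = 2048 + 1024 + 1, so H^3073 ≡ 1296·2160·941 ≡ 3284 (mod 3599)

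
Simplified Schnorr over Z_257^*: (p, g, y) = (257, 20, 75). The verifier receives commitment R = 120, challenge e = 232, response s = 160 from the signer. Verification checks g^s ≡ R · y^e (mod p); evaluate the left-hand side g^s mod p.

Squares mod 257: 20^1≡20, 20^2≡143, 20^4≡146, 20^8≡242, 20^16≡225, 20^32≡253, 20^64≡16, 20^128≡256
160 = 128 + 32, so 20^160 ≡ 256·253 ≡ 4 (mod 257)

4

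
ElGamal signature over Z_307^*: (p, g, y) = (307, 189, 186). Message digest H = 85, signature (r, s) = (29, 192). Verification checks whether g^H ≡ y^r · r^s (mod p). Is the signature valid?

Left side g^H mod p:
189^2 = 35721 ≡ 109
189^4 ≡ 109^2 = 11881 ≡ 215
189^8 ≡ 215^2 = 46225 ≡ 175
189^16 ≡ 175^2 = 30625 ≡ 232
189^32 ≡ 232^2 = 53824 ≡ 99
189^64 ≡ 99^2 = 9801 ≡ 284
85 = 64 + 16 + 4 + 1, so 189^85 ≡ 284·232·215·189 ≡ 214 (mod 307)
Right side y^r · r^s mod p:
186^2 = 34596 ≡ 212
186^4 ≡ 212^2 = 44944 ≡ 122
186^8 ≡ 122^2 = 14884 ≡ 148
186^16 ≡ 148^2 = 21904 ≡ 107
29 = 16 + 8 + 4 + 1, so 186^29 ≡ 107·148·122·186 ≡ 258 (mod 307)
29^2 = 841 ≡ 227
29^4 ≡ 227^2 = 51529 ≡ 260
29^8 ≡ 260^2 = 67600 ≡ 60
29^16 ≡ 60^2 = 3600 ≡ 223
29^32 ≡ 223^2 = 49729 ≡ 302
29^64 ≡ 302^2 = 91204 ≡ 25
29^128 ≡ 25^2 = 625 ≡ 11
192 = 128 + 64, so 29^192 ≡ 11·25 ≡ 275 (mod 307)
258·275 = 70950 ≡ 33 (mod 307)
214 ≠ 33, so verification fails.

invalid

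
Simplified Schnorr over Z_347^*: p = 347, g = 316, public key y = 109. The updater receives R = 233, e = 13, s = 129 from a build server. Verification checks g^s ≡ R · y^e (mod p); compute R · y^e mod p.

109^2 = 11881 ≡ 83
109^4 ≡ 83^2 = 6889 ≡ 296
109^8 ≡ 296^2 = 87616 ≡ 172
13 = 8 + 4 + 1, so 109^13 ≡ 172·296·109 ≡ 184 (mod 347)
R · y^e ≡ 233·184 = 42872 ≡ 191 (mod 347)

191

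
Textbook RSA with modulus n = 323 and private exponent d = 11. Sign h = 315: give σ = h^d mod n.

83

h^11 mod 323 = 83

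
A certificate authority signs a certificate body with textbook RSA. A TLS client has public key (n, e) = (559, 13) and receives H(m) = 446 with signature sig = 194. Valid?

sig^2 ≡ 194^2 = 37636 ≡ 183
sig^4 ≡ 183^2 = 33489 ≡ 508
sig^8 ≡ 508^2 = 258064 ≡ 365
13 = 8 + 4 + 1, so sig^13 ≡ 365·508·194 ≡ 389 (mod 559)
389 ≠ 446, so verification fails.

no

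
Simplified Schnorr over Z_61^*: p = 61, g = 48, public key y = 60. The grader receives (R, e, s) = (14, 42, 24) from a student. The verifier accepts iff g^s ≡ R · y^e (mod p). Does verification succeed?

fails

g^s mod p:
48^2 = 2304 ≡ 47
48^4 ≡ 47^2 = 2209 ≡ 13
48^8 ≡ 13^2 = 169 ≡ 47
48^16 ≡ 47^2 = 2209 ≡ 13
24 = 16 + 8, so 48^24 ≡ 13·47 ≡ 1 (mod 61)
R · y^e mod p:
60^2 = 3600 ≡ 1
60^4 ≡ 1^2 = 1
60^8 ≡ 1^2 = 1
60^16 ≡ 1^2 = 1
60^32 ≡ 1^2 = 1
42 = 32 + 8 + 2, so 60^42 ≡ 1·1·1 ≡ 1 (mod 61)
14·1 = 14 ≡ 14 (mod 61)
1 ≠ 14; the check fails.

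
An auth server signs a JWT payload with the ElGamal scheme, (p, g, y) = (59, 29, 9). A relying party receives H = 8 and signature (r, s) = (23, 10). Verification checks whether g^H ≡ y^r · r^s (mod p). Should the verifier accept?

reject

Left side g^H mod p:
Squares mod 59: 29^1≡29, 29^2≡15, 29^4≡48, 29^8≡3
29^8 ≡ 3 (mod 59)
Right side y^r · r^s mod p:
Squares mod 59: 9^1≡9, 9^2≡22, 9^4≡12, 9^8≡26, 9^16≡27
23 = 16 + 4 + 2 + 1, so 9^23 ≡ 27·12·22·9 ≡ 19 (mod 59)
Squares mod 59: 23^1≡23, 23^2≡57, 23^4≡4, 23^8≡16
10 = 8 + 2, so 23^10 ≡ 16·57 ≡ 27 (mod 59)
19·27 = 513 ≡ 41 (mod 59)
3 ≠ 41, so verification fails.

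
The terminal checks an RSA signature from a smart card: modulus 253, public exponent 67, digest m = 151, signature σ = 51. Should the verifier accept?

reject

σ^2 ≡ 51^2 = 2601 ≡ 71
σ^4 ≡ 71^2 = 5041 ≡ 234
σ^8 ≡ 234^2 = 54756 ≡ 108
σ^16 ≡ 108^2 = 11664 ≡ 26
σ^32 ≡ 26^2 = 676 ≡ 170
σ^64 ≡ 170^2 = 28900 ≡ 58
67 = 64 + 2 + 1, so σ^67 ≡ 58·71·51 ≡ 28 (mod 253)
The recovered value 28 does not match the digest 151.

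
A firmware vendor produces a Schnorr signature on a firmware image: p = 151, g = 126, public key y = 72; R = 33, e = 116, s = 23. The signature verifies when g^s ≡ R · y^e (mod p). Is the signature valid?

g^s mod p:
Squares mod 151: 126^1≡126, 126^2≡21, 126^4≡139, 126^8≡144, 126^16≡49
23 = 16 + 4 + 2 + 1, so 126^23 ≡ 49·139·21·126 ≡ 56 (mod 151)
R · y^e mod p:
Squares mod 151: 72^1≡72, 72^2≡50, 72^4≡84, 72^8≡110, 72^16≡20, 72^32≡98, 72^64≡91
116 = 64 + 32 + 16 + 4, so 72^116 ≡ 91·98·20·84 ≡ 20 (mod 151)
33·20 = 660 ≡ 56 (mod 151)
56 ≡ 56 (mod 151); signature holds.

valid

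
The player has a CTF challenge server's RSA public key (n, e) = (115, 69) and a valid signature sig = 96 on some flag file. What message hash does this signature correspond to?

41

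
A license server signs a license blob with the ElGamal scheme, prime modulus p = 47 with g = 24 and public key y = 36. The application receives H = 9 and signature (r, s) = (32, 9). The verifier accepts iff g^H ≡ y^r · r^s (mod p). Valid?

Left side g^H mod p:
24^2 = 576 ≡ 12
24^4 ≡ 12^2 = 144 ≡ 3
24^8 ≡ 3^2 = 9
9 = 8 + 1, so 24^9 ≡ 9·24 ≡ 28 (mod 47)
Right side y^r · r^s mod p:
36^2 = 1296 ≡ 27
36^4 ≡ 27^2 = 729 ≡ 24
36^8 ≡ 24^2 = 576 ≡ 12
36^16 ≡ 12^2 = 144 ≡ 3
36^32 ≡ 3^2 = 9
32^2 = 1024 ≡ 37
32^4 ≡ 37^2 = 1369 ≡ 6
32^8 ≡ 6^2 = 36
9 = 8 + 1, so 32^9 ≡ 36·32 ≡ 24 (mod 47)
9·24 = 216 ≡ 28 (mod 47)
28 ≡ 28 (mod 47), so the signature is genuine.

yes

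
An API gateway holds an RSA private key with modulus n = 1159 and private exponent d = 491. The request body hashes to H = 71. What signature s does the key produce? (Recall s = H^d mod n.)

1055

Squares mod 1159: H^1≡71, H^2≡405, H^4≡606, H^8≡992, H^16≡73, H^32≡693, H^64≡423, H^128≡443, H^256≡378
491 = 256 + 128 + 64 + 32 + 8 + 2 + 1, so H^491 ≡ 378·443·423·693·992·405·71 ≡ 1055 (mod 1159)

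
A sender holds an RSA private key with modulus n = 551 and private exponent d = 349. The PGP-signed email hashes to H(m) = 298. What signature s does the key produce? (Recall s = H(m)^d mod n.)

Squares mod 551: (H(m))^1≡298, (H(m))^2≡93, (H(m))^4≡384, (H(m))^8≡339, (H(m))^16≡313, (H(m))^32≡442, (H(m))^64≡310, (H(m))^128≡226, (H(m))^256≡384
349 = 256 + 64 + 16 + 8 + 4 + 1, so (H(m))^349 ≡ 384·310·313·339·384·298 ≡ 105 (mod 551)

105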